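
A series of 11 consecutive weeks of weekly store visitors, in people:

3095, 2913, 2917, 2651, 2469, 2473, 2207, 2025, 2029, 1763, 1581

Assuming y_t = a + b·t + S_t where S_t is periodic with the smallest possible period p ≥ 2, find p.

First differences y_{t+1} − y_t: -182, 4, -266, -182, 4, -266, -182, 4, …
The difference pattern repeats every 3 terms and not for any smaller step, so p = 3.

3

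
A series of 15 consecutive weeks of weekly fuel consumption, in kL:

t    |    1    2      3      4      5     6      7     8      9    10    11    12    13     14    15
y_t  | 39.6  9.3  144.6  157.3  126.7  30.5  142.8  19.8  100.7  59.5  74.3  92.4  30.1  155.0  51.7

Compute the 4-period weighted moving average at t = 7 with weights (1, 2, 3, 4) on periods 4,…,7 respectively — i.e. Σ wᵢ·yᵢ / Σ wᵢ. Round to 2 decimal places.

Weighted sum: 1·157.3 + 2·126.7 + 3·30.5 + 4·142.8 = 157.3 + 253.4 + 91.5 + 571.2 = 1073.4
Weight total: 1 + 2 + 3 + 4 = 10
WMA = 1073.4 / 10 = 107.34

107.34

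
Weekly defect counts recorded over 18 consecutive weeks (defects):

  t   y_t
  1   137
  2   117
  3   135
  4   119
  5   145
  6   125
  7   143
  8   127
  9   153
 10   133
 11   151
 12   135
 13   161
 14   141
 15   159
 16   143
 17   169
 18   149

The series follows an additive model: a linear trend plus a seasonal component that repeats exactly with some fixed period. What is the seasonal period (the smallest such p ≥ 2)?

First differences y_{t+1} − y_t: -20, 18, -16, 26, -20, 18, -16, 26, -20, 18, …
The difference pattern repeats every 4 terms and not for any smaller step, so p = 4.

4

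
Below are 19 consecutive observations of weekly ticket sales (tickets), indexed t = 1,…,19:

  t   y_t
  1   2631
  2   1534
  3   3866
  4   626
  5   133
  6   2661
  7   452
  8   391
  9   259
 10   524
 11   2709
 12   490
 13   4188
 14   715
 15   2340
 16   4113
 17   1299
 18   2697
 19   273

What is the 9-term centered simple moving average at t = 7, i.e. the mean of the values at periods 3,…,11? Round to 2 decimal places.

Sum of periods 3–11: 3866 + 626 + 133 + 2661 + 452 + 391 + 259 + 524 + 2709 = 11621
Divide by 9: 11621 / 9 = 1291.22

1291.22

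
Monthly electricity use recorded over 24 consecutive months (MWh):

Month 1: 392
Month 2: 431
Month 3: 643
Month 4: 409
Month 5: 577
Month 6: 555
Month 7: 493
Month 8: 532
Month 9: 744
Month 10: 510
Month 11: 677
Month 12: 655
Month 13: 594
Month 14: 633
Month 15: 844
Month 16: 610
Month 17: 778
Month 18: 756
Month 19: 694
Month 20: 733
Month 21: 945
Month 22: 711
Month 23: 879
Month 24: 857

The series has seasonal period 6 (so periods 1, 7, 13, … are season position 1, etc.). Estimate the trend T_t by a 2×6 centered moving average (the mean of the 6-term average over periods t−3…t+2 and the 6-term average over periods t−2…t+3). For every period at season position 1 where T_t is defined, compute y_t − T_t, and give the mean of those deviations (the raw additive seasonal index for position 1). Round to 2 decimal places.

Season position 1 occurs at t = 7, 13, 19 (where T_t is defined).
t=7: T_7 = 560.0833; y_7 − T_7 = 493 − 560.0833 = -67.0833
t=13: T_13 = 660.5000; y_13 − T_13 = 594 − 660.5000 = -66.5000
t=19: T_19 = 761.0833; y_19 − T_19 = 694 − 761.0833 = -67.0833
Mean deviation: (-67.0833 + -66.5000 + -67.0833) / 3 = -66.89

-66.89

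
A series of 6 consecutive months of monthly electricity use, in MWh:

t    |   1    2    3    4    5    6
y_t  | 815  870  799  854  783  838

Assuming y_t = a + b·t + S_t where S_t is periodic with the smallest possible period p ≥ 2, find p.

2

First differences y_{t+1} − y_t: 55, -71, 55, -71, 55, …
The difference pattern repeats every 2 terms and not for any smaller step, so p = 2.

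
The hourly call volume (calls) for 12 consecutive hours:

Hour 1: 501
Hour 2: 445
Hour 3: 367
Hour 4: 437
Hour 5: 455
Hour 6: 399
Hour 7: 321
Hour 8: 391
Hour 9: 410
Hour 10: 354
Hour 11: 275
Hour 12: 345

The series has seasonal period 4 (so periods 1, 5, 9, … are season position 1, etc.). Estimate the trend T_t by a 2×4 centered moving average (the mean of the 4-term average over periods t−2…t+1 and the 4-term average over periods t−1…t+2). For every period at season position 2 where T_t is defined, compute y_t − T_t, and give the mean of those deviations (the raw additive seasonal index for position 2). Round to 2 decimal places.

2.00

Season position 2 occurs at t = 6, 10 (where T_t is defined).
t=6: T_6 = 397.2500; y_6 − T_6 = 399 − 397.2500 = 1.7500
t=10: T_10 = 351.7500; y_10 − T_10 = 354 − 351.7500 = 2.2500
Mean deviation: (1.7500 + 2.2500) / 2 = 2.00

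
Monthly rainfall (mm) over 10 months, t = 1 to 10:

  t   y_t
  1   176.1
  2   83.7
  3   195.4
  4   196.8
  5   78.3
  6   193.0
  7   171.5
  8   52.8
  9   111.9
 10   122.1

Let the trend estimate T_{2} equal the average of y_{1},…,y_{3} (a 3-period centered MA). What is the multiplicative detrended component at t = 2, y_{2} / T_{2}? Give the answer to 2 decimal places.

0.55

Trend T_2 = (176.1 + 83.7 + 195.4) / 3 = 455.2/3 = 151.7333
Ratio to trend: 83.7 / 151.7333 = 0.55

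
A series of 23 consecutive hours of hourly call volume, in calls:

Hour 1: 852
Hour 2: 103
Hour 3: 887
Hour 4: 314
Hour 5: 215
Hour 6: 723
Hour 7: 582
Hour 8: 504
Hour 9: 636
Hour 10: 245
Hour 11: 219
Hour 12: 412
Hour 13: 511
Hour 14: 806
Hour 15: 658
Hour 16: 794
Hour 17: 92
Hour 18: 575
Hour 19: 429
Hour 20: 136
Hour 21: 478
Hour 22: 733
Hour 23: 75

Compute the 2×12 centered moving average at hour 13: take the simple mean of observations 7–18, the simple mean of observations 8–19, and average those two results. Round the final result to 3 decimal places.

496.458

Sum over 7–18: 582 + 504 + 636 + 245 + 219 + 412 + 511 + 806 + 658 + 794 + 92 + 575 = 6034
Sum over 8–19: 504 + 636 + 245 + 219 + 412 + 511 + 806 + 658 + 794 + 92 + 575 + 429 = 5881
CMA at t=13 = (6034 + 5881) / (2·12) = 11915 / 24 = 496.458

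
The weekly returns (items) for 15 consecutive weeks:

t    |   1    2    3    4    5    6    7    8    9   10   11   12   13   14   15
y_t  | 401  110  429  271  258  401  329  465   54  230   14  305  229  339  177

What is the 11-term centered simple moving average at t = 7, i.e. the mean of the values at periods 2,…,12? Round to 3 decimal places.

260.545

Sum of periods 2–12: 110 + 429 + 271 + 258 + 401 + 329 + 465 + 54 + 230 + 14 + 305 = 2866
Divide by 11: 2866 / 11 = 260.545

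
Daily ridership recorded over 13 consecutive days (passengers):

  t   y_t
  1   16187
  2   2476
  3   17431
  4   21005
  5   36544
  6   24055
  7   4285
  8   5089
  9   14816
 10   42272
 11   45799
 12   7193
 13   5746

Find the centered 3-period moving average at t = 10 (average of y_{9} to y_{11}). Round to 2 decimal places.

Sum of periods 9–11: 14816 + 42272 + 45799 = 102887
Divide by 3: 102887 / 3 = 34295.67

34295.67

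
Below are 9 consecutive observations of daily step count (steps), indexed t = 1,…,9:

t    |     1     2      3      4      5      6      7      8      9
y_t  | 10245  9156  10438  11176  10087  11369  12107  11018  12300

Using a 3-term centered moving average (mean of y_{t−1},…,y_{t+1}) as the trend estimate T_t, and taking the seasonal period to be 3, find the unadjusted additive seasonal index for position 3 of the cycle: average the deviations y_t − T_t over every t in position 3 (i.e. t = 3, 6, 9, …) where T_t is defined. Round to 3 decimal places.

Season position 3 occurs at t = 3, 6 (where T_t is defined).
t=3: T_3 = 10256.66667; y_3 − T_3 = 10438 − 10256.66667 = 181.33333
t=6: T_6 = 11187.66667; y_6 − T_6 = 11369 − 11187.66667 = 181.33333
Mean deviation: (181.33333 + 181.33333) / 2 = 181.333

181.333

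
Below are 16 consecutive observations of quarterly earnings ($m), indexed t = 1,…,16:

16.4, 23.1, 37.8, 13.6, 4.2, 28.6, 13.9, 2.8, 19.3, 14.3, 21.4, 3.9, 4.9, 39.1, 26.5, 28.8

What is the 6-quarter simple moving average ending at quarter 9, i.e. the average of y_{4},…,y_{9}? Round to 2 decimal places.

Sum of periods 4–9: 13.6 + 4.2 + 28.6 + 13.9 + 2.8 + 19.3 = 82.4
Divide by 6: 82.4 / 6 = 13.73

13.73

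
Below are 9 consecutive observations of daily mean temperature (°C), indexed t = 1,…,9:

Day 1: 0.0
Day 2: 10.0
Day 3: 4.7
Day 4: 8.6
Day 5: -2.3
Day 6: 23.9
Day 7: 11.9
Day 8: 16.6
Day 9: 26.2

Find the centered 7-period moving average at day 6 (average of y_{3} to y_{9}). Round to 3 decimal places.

Sum of periods 3–9: 4.7 + 8.6 + (-2.3) + 23.9 + 11.9 + 16.6 + 26.2 = 89.6
Divide by 7: 89.6 / 7 = 12.800

12.800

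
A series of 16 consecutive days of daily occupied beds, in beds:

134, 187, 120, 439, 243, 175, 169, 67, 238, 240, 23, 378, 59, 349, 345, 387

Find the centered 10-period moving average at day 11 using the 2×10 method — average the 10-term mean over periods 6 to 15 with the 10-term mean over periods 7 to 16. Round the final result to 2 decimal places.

Sum over 6–15: 175 + 169 + 67 + 238 + 240 + 23 + 378 + 59 + 349 + 345 = 2043
Sum over 7–16: 169 + 67 + 238 + 240 + 23 + 378 + 59 + 349 + 345 + 387 = 2255
CMA at t=11 = (2043 + 2255) / (2·10) = 4298 / 20 = 214.90

214.90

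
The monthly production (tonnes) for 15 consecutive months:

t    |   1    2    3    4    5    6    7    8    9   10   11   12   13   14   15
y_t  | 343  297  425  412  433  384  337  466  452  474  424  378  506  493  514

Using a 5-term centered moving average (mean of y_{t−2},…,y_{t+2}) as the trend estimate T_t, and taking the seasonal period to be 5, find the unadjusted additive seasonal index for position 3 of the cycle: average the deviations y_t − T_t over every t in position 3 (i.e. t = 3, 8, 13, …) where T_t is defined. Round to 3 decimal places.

43.133

Season position 3 occurs at t = 3, 8, 13 (where T_t is defined).
t=3: T_3 = 382.00000; y_3 − T_3 = 425 − 382.00000 = 43.00000
t=8: T_8 = 422.60000; y_8 − T_8 = 466 − 422.60000 = 43.40000
t=13: T_13 = 463.00000; y_13 − T_13 = 506 − 463.00000 = 43.00000
Mean deviation: (43.00000 + 43.40000 + 43.00000) / 3 = 43.133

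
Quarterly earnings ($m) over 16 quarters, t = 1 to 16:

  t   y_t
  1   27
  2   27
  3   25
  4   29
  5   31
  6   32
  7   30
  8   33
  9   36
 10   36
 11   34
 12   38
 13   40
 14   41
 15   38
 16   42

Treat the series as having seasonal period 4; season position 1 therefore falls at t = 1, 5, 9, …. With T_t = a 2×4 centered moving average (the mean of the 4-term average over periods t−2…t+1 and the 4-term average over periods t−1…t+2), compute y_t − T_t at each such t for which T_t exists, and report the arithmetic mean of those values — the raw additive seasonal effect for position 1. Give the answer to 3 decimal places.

1.375

Season position 1 occurs at t = 5, 9, 13 (where T_t is defined).
t=5: T_5 = 29.87500; y_5 − T_5 = 31 − 29.87500 = 1.12500
t=9: T_9 = 34.25000; y_9 − T_9 = 36 − 34.25000 = 1.75000
t=13: T_13 = 38.75000; y_13 − T_13 = 40 − 38.75000 = 1.25000
Mean deviation: (1.12500 + 1.75000 + 1.25000) / 3 = 1.375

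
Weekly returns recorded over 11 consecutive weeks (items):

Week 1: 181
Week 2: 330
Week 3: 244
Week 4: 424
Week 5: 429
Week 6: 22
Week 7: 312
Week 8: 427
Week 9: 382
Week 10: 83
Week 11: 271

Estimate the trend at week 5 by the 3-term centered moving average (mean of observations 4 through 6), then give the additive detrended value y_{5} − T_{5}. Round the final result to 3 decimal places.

137.333

Trend T_5 = (424 + 429 + 22) / 3 = 875/3 = 291.66667
Detrended value: 429 − 291.66667 = 137.333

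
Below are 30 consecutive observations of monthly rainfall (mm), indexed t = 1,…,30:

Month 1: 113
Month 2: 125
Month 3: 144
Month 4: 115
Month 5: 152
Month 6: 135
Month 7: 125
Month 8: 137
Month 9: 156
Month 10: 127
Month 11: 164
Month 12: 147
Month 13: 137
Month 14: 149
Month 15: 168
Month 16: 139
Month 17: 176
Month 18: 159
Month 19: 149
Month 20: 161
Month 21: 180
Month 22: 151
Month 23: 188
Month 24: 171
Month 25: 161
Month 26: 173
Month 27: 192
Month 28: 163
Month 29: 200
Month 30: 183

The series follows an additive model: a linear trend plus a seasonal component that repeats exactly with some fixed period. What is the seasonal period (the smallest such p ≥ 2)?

6

First differences y_{t+1} − y_t: 12, 19, -29, 37, -17, -10, 12, 19, -29, 37, -17, -10, 12, 19, …
The difference pattern repeats every 6 terms and not for any smaller step, so p = 6.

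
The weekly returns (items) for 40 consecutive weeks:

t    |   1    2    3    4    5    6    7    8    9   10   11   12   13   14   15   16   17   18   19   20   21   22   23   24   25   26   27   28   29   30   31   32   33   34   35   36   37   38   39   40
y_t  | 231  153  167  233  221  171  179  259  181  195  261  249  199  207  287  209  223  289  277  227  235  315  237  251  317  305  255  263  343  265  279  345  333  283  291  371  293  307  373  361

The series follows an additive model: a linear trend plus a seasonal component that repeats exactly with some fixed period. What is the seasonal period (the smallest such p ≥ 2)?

7

First differences y_{t+1} − y_t: -78, 14, 66, -12, -50, 8, 80, -78, 14, 66, -12, -50, 8, 80, -78, 14, …
The difference pattern repeats every 7 terms and not for any smaller step, so p = 7.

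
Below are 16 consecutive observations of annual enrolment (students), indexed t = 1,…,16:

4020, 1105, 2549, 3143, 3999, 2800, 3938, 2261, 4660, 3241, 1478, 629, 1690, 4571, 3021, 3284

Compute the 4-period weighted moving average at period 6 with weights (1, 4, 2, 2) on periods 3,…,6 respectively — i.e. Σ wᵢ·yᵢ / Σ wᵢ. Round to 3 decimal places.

Weighted sum: 1·2549 + 4·3143 + 2·3999 + 2·2800 = 2549 + 12572 + 7998 + 5600 = 28719
Weight total: 1 + 4 + 2 + 2 = 9
WMA = 28719 / 9 = 3191.000

3191.000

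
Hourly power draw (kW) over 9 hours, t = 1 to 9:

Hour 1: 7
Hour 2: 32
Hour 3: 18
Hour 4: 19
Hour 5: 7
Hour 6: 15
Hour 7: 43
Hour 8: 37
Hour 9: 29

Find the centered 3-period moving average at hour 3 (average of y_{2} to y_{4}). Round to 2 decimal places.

23.00

Sum of periods 2–4: 32 + 18 + 19 = 69
Divide by 3: 69 / 3 = 23.00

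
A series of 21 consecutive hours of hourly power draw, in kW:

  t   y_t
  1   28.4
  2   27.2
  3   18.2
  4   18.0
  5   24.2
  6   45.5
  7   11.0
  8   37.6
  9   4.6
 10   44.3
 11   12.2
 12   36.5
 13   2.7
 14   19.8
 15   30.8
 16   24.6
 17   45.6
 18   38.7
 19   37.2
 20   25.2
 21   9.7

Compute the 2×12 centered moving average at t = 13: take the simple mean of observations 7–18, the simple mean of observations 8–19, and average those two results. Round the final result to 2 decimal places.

26.79

Sum over 7–18: 11.0 + 37.6 + 4.6 + 44.3 + 12.2 + 36.5 + 2.7 + 19.8 + 30.8 + 24.6 + 45.6 + 38.7 = 308.4
Sum over 8–19: 37.6 + 4.6 + 44.3 + 12.2 + 36.5 + 2.7 + 19.8 + 30.8 + 24.6 + 45.6 + 38.7 + 37.2 = 334.6
CMA at t=13 = (308.4 + 334.6) / (2·12) = 643.0 / 24 = 26.79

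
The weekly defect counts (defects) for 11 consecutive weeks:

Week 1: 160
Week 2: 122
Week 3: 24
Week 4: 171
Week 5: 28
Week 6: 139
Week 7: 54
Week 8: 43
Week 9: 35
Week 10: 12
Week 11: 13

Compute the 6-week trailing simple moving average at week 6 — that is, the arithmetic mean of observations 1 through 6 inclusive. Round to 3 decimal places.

107.333

Sum of periods 1–6: 160 + 122 + 24 + 171 + 28 + 139 = 644
Divide by 6: 644 / 6 = 107.333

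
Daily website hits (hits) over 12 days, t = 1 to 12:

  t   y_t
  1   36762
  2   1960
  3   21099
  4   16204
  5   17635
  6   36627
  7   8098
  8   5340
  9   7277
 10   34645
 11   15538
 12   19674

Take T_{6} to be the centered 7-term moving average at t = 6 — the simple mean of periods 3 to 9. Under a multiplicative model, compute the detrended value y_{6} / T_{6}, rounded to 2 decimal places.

2.28

Trend T_6 = (21099 + 16204 + 17635 + 36627 + 8098 + 5340 + 7277) / 7 = 112280/7 = 16040.0000
Ratio to trend: 36627 / 16040.0000 = 2.28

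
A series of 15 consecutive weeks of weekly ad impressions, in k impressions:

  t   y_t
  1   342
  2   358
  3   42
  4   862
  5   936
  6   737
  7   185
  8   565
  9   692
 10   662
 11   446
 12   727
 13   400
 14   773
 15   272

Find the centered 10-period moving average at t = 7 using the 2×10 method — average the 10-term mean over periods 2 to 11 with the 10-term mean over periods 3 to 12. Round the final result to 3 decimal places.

Sum over 2–11: 358 + 42 + 862 + 936 + 737 + 185 + 565 + 692 + 662 + 446 = 5485
Sum over 3–12: 42 + 862 + 936 + 737 + 185 + 565 + 692 + 662 + 446 + 727 = 5854
CMA at t=7 = (5485 + 5854) / (2·10) = 11339 / 20 = 566.950

566.950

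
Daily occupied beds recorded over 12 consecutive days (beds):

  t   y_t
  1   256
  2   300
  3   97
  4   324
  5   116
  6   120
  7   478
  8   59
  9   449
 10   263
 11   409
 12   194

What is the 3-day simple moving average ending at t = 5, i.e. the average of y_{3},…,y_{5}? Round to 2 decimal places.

179.00

Sum of periods 3–5: 97 + 324 + 116 = 537
Divide by 3: 537 / 3 = 179.00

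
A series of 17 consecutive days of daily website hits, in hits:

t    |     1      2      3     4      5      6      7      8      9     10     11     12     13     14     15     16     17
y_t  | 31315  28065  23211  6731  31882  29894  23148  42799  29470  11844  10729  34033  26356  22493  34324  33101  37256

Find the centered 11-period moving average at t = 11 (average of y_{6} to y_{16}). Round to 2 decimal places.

27108.27

Sum of periods 6–16: 29894 + 23148 + 42799 + 29470 + 11844 + 10729 + 34033 + 26356 + 22493 + 34324 + 33101 = 298191
Divide by 11: 298191 / 11 = 27108.27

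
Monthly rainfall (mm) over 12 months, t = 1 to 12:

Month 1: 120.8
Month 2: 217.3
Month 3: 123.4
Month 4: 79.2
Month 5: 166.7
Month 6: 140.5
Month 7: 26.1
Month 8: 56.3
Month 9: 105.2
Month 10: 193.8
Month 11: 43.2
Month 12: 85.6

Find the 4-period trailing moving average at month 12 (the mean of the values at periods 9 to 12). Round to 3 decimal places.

106.950

Sum of periods 9–12: 105.2 + 193.8 + 43.2 + 85.6 = 427.8
Divide by 4: 427.8 / 4 = 106.950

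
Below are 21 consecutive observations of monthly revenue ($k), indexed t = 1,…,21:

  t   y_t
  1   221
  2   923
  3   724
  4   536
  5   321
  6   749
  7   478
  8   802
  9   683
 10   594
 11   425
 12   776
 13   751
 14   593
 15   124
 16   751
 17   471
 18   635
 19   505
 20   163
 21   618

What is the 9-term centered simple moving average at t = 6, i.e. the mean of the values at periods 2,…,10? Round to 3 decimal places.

Sum of periods 2–10: 923 + 724 + 536 + 321 + 749 + 478 + 802 + 683 + 594 = 5810
Divide by 9: 5810 / 9 = 645.556

645.556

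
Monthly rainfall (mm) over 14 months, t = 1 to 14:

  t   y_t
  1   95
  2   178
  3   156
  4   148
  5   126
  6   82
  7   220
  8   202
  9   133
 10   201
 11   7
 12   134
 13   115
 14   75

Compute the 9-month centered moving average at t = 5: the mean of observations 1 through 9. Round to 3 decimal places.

Sum of periods 1–9: 95 + 178 + 156 + 148 + 126 + 82 + 220 + 202 + 133 = 1340
Divide by 9: 1340 / 9 = 148.889

148.889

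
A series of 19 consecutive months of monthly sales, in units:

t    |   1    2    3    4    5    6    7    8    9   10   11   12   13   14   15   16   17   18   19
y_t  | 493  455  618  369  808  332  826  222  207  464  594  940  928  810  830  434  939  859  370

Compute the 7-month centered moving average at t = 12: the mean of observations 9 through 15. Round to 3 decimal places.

681.857

Sum of periods 9–15: 207 + 464 + 594 + 940 + 928 + 810 + 830 = 4773
Divide by 7: 4773 / 7 = 681.857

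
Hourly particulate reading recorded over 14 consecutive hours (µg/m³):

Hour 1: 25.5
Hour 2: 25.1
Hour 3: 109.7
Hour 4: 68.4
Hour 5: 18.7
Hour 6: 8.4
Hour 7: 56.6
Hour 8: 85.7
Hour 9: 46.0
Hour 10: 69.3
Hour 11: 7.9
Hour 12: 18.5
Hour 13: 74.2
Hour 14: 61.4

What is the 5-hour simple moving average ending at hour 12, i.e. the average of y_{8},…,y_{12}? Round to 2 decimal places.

Sum of periods 8–12: 85.7 + 46.0 + 69.3 + 7.9 + 18.5 = 227.4
Divide by 5: 227.4 / 5 = 45.48

45.48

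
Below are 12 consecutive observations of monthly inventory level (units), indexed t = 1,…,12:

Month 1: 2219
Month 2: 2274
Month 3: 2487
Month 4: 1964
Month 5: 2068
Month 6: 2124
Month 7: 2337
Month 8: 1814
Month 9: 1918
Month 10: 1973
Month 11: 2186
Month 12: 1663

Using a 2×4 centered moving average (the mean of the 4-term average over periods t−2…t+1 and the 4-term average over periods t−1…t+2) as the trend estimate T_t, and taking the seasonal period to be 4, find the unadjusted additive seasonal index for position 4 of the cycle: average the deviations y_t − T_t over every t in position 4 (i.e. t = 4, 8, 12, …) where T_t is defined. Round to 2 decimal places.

Season position 4 occurs at t = 4, 8 (where T_t is defined).
t=4: T_4 = 2179.5000; y_4 − T_4 = 1964 − 2179.5000 = -215.5000
t=8: T_8 = 2029.3750; y_8 − T_8 = 1814 − 2029.3750 = -215.3750
Mean deviation: (-215.5000 + -215.3750) / 2 = -215.44

-215.44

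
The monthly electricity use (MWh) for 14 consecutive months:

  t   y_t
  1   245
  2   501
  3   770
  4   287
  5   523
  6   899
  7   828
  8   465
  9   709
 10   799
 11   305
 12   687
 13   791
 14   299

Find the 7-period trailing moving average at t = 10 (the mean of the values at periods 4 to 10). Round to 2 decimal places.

644.29

Sum of periods 4–10: 287 + 523 + 899 + 828 + 465 + 709 + 799 = 4510
Divide by 7: 4510 / 7 = 644.29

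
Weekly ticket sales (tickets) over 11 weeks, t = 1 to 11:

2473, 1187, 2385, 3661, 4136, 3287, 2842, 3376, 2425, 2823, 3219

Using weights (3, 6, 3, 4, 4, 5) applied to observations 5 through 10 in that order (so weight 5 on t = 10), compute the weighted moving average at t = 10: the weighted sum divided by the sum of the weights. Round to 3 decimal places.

Weighted sum: 3·4136 + 6·3287 + 3·2842 + 4·3376 + 4·2425 + 5·2823 = 12408 + 19722 + 8526 + 13504 + 9700 + 14115 = 77975
Weight total: 3 + 6 + 3 + 4 + 4 + 5 = 25
WMA = 77975 / 25 = 3119.000

3119.000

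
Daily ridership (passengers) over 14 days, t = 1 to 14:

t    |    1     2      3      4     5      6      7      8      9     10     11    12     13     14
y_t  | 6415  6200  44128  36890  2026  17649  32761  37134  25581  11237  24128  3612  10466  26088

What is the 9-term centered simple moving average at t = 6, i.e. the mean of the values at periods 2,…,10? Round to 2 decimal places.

23734.00

Sum of periods 2–10: 6200 + 44128 + 36890 + 2026 + 17649 + 32761 + 37134 + 25581 + 11237 = 213606
Divide by 9: 213606 / 9 = 23734.00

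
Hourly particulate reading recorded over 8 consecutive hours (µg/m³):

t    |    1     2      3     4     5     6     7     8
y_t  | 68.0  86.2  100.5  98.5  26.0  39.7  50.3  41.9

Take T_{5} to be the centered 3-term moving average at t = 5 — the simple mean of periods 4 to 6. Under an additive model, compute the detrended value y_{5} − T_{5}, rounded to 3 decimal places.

-28.733

Trend T_5 = (98.5 + 26.0 + 39.7) / 3 = 164.2/3 = 54.73333
Detrended value: 26.0 − 54.73333 = -28.733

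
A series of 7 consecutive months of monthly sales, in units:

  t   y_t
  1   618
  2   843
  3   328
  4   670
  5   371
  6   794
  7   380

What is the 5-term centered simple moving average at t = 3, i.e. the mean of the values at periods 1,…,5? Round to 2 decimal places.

566.00

Sum of periods 1–5: 618 + 843 + 328 + 670 + 371 = 2830
Divide by 5: 2830 / 5 = 566.00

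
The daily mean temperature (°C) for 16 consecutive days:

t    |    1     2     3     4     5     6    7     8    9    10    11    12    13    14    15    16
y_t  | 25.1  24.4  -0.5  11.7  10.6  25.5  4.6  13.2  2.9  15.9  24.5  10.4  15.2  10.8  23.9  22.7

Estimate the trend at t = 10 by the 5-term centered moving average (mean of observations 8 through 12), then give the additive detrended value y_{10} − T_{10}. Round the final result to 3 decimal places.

2.520

Trend T_10 = (13.2 + 2.9 + 15.9 + 24.5 + 10.4) / 5 = 66.9/5 = 13.38000
Detrended value: 15.9 − 13.38000 = 2.520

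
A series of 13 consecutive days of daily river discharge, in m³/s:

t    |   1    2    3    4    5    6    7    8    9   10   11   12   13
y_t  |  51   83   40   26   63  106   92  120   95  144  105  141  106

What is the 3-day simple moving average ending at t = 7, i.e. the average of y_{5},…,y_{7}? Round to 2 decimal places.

87.00

Sum of periods 5–7: 63 + 106 + 92 = 261
Divide by 3: 261 / 3 = 87.00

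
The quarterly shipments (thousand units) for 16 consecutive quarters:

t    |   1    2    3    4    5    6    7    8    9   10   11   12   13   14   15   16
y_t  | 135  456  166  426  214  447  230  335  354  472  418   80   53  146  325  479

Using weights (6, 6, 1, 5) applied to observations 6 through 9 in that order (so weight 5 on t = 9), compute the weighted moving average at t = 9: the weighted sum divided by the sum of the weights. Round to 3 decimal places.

342.611

Weighted sum: 6·447 + 6·230 + 1·335 + 5·354 = 2682 + 1380 + 335 + 1770 = 6167
Weight total: 6 + 6 + 1 + 5 = 18
WMA = 6167 / 18 = 342.611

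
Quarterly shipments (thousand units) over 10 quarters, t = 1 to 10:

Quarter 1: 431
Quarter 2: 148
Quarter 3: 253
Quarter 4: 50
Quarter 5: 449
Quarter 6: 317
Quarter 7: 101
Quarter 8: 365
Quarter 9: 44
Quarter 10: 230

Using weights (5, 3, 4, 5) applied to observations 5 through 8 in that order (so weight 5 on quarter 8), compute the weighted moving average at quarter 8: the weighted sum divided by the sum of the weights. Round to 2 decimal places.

Weighted sum: 5·449 + 3·317 + 4·101 + 5·365 = 2245 + 951 + 404 + 1825 = 5425
Weight total: 5 + 3 + 4 + 5 = 17
WMA = 5425 / 17 = 319.12

319.12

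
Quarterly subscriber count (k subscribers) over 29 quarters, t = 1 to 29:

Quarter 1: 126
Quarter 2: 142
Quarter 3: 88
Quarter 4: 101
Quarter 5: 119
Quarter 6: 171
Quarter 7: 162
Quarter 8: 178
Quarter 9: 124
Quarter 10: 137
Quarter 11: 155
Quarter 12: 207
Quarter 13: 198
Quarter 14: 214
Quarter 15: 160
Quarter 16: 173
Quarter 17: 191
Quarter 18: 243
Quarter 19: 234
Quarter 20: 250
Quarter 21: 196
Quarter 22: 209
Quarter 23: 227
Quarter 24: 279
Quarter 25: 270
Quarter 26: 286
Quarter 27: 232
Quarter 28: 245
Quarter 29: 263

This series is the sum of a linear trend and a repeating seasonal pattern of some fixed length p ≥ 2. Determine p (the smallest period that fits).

First differences y_{t+1} − y_t: 16, -54, 13, 18, 52, -9, 16, -54, 13, 18, 52, -9, 16, -54, …
The difference pattern repeats every 6 terms and not for any smaller step, so p = 6.

6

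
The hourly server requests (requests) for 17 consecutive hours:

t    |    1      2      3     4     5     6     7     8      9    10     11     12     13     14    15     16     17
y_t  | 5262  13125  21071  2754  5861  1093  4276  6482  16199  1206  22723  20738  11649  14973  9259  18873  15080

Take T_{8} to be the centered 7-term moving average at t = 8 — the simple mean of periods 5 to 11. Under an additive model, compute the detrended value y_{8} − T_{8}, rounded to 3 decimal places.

Trend T_8 = (5861 + 1093 + 4276 + 6482 + 16199 + 1206 + 22723) / 7 = 57840/7 = 8262.85714
Detrended value: 6482 − 8262.85714 = -1780.857

-1780.857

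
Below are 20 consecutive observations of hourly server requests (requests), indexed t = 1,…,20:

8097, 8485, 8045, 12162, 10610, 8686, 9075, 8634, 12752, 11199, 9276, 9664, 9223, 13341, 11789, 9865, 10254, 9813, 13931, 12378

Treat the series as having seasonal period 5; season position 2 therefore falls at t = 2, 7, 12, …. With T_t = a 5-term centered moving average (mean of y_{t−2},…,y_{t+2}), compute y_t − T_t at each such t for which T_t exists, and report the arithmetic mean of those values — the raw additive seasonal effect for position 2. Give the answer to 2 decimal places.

-876.47

Season position 2 occurs at t = 7, 12, 17 (where T_t is defined).
t=7: T_7 = 9951.4000; y_7 − T_7 = 9075 − 9951.4000 = -876.4000
t=12: T_12 = 10540.6000; y_12 − T_12 = 9664 − 10540.6000 = -876.6000
t=17: T_17 = 11130.4000; y_17 − T_17 = 10254 − 11130.4000 = -876.4000
Mean deviation: (-876.4000 + -876.6000 + -876.4000) / 3 = -876.47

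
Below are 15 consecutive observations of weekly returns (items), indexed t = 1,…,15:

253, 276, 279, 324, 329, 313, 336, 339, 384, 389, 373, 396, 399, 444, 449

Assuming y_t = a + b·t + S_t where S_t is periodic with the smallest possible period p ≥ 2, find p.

5

First differences y_{t+1} − y_t: 23, 3, 45, 5, -16, 23, 3, 45, 5, -16, 23, 3, …
The difference pattern repeats every 5 terms and not for any smaller step, so p = 5.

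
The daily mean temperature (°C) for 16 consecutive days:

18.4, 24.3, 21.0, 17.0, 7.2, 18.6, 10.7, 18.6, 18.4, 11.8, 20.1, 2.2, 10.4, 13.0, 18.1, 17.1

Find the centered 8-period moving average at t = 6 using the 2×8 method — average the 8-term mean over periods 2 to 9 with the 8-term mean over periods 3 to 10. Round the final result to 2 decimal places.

16.19

Sum over 2–9: 24.3 + 21.0 + 17.0 + 7.2 + 18.6 + 10.7 + 18.6 + 18.4 = 135.8
Sum over 3–10: 21.0 + 17.0 + 7.2 + 18.6 + 10.7 + 18.6 + 18.4 + 11.8 = 123.3
CMA at t=6 = (135.8 + 123.3) / (2·8) = 259.1 / 16 = 16.19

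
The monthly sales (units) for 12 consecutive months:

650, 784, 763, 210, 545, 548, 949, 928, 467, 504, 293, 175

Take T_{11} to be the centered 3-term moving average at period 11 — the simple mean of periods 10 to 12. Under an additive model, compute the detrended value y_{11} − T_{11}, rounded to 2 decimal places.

Trend T_11 = (504 + 293 + 175) / 3 = 972/3 = 324.0000
Detrended value: 293 − 324.0000 = -31.00

-31.00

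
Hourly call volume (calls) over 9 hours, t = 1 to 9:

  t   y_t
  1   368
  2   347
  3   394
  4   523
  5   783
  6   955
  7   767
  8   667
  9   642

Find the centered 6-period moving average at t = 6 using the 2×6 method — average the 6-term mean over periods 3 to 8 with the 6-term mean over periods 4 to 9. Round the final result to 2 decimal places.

Sum over 3–8: 394 + 523 + 783 + 955 + 767 + 667 = 4089
Sum over 4–9: 523 + 783 + 955 + 767 + 667 + 642 = 4337
CMA at t=6 = (4089 + 4337) / (2·6) = 8426 / 12 = 702.17

702.17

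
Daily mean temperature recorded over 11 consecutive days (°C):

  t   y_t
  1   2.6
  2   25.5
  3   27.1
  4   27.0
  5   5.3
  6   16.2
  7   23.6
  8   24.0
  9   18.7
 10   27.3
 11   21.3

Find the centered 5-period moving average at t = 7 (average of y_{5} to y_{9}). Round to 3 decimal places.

Sum of periods 5–9: 5.3 + 16.2 + 23.6 + 24.0 + 18.7 = 87.8
Divide by 5: 87.8 / 5 = 17.560

17.560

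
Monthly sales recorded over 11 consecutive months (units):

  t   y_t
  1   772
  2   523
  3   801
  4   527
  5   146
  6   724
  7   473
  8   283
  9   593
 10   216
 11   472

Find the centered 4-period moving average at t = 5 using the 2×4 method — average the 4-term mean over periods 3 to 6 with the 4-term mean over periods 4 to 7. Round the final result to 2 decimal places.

Sum over 3–6: 801 + 527 + 146 + 724 = 2198
Sum over 4–7: 527 + 146 + 724 + 473 = 1870
CMA at t=5 = (2198 + 1870) / (2·4) = 4068 / 8 = 508.50

508.50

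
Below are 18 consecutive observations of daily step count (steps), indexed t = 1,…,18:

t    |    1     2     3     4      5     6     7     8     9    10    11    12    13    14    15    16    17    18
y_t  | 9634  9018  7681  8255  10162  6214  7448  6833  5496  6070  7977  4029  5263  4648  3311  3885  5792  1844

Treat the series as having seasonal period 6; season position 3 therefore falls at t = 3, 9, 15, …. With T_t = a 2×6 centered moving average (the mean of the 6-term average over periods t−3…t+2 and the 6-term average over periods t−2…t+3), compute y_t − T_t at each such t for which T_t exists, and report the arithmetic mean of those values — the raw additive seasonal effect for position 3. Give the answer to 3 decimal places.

Season position 3 occurs at t = 9, 15 (where T_t is defined).
t=9: T_9 = 6490.91667; y_9 − T_9 = 5496 − 6490.91667 = -994.91667
t=15: T_15 = 4305.91667; y_15 − T_15 = 3311 − 4305.91667 = -994.91667
Mean deviation: (-994.91667 + -994.91667) / 2 = -994.917

-994.917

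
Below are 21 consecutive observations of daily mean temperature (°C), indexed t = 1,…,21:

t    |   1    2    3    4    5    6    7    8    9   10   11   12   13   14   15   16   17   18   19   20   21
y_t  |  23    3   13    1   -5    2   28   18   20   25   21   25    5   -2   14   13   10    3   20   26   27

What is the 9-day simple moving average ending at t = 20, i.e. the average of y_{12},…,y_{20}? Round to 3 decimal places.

Sum of periods 12–20: 25 + 5 + (-2) + 14 + 13 + 10 + 3 + 20 + 26 = 114
Divide by 9: 114 / 9 = 12.667

12.667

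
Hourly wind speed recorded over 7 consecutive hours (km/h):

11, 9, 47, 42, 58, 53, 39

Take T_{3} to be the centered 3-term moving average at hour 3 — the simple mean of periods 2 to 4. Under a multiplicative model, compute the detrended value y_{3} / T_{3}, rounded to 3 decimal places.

Trend T_3 = (9 + 47 + 42) / 3 = 98/3 = 32.66667
Ratio to trend: 47 / 32.66667 = 1.439

1.439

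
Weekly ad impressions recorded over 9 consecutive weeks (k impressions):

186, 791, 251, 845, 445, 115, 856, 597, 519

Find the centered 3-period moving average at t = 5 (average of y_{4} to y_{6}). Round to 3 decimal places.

Sum of periods 4–6: 845 + 445 + 115 = 1405
Divide by 3: 1405 / 3 = 468.333

468.333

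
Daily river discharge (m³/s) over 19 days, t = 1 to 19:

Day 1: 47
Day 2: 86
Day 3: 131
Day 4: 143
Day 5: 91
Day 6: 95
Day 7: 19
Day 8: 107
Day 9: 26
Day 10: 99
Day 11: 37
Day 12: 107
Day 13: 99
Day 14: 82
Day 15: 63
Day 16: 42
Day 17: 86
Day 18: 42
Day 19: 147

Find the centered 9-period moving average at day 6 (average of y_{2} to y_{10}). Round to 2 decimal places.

Sum of periods 2–10: 86 + 131 + 143 + 91 + 95 + 19 + 107 + 26 + 99 = 797
Divide by 9: 797 / 9 = 88.56

88.56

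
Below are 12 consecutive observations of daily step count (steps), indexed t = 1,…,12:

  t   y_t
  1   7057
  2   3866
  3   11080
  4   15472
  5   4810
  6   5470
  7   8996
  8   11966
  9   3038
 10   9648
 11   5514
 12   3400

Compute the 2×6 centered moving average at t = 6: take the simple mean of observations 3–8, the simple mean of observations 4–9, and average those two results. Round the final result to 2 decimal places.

8962.17

Sum over 3–8: 11080 + 15472 + 4810 + 5470 + 8996 + 11966 = 57794
Sum over 4–9: 15472 + 4810 + 5470 + 8996 + 11966 + 3038 = 49752
CMA at t=6 = (57794 + 49752) / (2·6) = 107546 / 12 = 8962.17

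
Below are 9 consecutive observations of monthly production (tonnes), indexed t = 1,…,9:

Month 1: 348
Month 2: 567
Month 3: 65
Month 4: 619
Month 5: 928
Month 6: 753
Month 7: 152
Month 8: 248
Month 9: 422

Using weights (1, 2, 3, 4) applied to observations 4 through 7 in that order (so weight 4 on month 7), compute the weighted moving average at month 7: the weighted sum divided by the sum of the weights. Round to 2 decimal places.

534.20

Weighted sum: 1·619 + 2·928 + 3·753 + 4·152 = 619 + 1856 + 2259 + 608 = 5342
Weight total: 1 + 2 + 3 + 4 = 10
WMA = 5342 / 10 = 534.20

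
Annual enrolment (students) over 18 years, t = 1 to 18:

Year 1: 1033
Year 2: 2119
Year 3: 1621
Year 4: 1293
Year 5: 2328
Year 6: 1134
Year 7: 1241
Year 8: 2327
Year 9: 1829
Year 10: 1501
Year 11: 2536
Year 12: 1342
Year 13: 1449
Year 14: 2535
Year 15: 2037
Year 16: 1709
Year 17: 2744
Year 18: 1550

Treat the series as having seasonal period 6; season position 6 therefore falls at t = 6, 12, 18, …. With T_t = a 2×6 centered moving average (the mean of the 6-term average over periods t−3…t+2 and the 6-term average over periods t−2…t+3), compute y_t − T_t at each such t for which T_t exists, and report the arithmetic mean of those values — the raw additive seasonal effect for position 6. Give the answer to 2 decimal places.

Season position 6 occurs at t = 6, 12 (where T_t is defined).
t=6: T_6 = 1674.6667; y_6 − T_6 = 1134 − 1674.6667 = -540.6667
t=12: T_12 = 1882.6667; y_12 − T_12 = 1342 − 1882.6667 = -540.6667
Mean deviation: (-540.6667 + -540.6667) / 2 = -540.67

-540.67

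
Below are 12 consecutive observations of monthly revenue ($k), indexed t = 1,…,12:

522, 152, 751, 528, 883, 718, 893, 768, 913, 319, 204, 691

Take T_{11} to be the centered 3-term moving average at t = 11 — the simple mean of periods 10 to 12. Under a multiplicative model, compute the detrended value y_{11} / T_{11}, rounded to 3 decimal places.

Trend T_11 = (319 + 204 + 691) / 3 = 1214/3 = 404.66667
Ratio to trend: 204 / 404.66667 = 0.504

0.504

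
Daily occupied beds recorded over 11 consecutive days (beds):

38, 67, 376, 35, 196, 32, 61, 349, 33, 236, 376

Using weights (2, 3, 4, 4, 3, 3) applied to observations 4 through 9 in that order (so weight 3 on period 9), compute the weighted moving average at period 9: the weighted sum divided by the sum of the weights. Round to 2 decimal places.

114.53

Weighted sum: 2·35 + 3·196 + 4·32 + 4·61 + 3·349 + 3·33 = 70 + 588 + 128 + 244 + 1047 + 99 = 2176
Weight total: 2 + 3 + 4 + 4 + 3 + 3 = 19
WMA = 2176 / 19 = 114.53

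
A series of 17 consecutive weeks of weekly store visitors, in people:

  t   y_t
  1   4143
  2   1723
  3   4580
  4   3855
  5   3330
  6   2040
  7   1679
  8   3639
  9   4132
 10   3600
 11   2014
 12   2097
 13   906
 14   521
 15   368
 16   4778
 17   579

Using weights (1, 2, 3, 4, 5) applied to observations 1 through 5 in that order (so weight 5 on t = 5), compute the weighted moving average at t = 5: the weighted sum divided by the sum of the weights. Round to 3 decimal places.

3559.933

Weighted sum: 1·4143 + 2·1723 + 3·4580 + 4·3855 + 5·3330 = 4143 + 3446 + 13740 + 15420 + 16650 = 53399
Weight total: 1 + 2 + 3 + 4 + 5 = 15
WMA = 53399 / 15 = 3559.933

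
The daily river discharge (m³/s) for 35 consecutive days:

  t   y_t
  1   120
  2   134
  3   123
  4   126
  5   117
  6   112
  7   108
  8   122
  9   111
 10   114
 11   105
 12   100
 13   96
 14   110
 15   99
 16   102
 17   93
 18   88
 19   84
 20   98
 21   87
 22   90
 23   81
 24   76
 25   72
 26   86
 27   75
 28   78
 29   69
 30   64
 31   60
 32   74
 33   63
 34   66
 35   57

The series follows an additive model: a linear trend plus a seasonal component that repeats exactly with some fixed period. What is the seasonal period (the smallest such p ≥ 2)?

6

First differences y_{t+1} − y_t: 14, -11, 3, -9, -5, -4, 14, -11, 3, -9, -5, -4, 14, -11, …
The difference pattern repeats every 6 terms and not for any smaller step, so p = 6.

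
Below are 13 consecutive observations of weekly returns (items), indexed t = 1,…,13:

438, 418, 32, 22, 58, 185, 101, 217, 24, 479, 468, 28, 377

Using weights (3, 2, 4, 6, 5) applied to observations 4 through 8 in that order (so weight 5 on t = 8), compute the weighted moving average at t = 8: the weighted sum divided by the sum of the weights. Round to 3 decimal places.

Weighted sum: 3·22 + 2·58 + 4·185 + 6·101 + 5·217 = 66 + 116 + 740 + 606 + 1085 = 2613
Weight total: 3 + 2 + 4 + 6 + 5 = 20
WMA = 2613 / 20 = 130.650

130.650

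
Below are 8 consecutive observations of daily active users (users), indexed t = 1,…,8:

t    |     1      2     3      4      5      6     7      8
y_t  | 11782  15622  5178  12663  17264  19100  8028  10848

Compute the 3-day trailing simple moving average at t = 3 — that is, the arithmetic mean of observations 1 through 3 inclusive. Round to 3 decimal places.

Sum of periods 1–3: 11782 + 15622 + 5178 = 32582
Divide by 3: 32582 / 3 = 10860.667

10860.667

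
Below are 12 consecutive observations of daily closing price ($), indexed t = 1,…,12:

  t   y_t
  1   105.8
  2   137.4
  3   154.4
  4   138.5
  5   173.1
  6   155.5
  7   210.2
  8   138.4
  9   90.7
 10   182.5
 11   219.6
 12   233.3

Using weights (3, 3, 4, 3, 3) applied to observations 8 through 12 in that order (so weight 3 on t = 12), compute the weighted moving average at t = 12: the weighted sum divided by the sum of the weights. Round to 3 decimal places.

173.500

Weighted sum: 3·138.4 + 3·90.7 + 4·182.5 + 3·219.6 + 3·233.3 = 415.2 + 272.1 + 730.0 + 658.8 + 699.9 = 2776.0
Weight total: 3 + 3 + 4 + 3 + 3 = 16
WMA = 2776.0 / 16 = 173.500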